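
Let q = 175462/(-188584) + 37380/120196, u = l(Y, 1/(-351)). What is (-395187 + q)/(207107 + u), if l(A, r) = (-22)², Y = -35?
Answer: -1119716818847675/588184251518028 ≈ -1.9037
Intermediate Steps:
l(A, r) = 484
u = 484
q = -1755070079/2833380308 (q = 175462*(-1/188584) + 37380*(1/120196) = -87731/94292 + 9345/30049 = -1755070079/2833380308 ≈ -0.61943)
(-395187 + q)/(207107 + u) = (-395187 - 1755070079/2833380308)/(207107 + 484) = -1119716818847675/2833380308/207591 = -1119716818847675/2833380308*1/207591 = -1119716818847675/588184251518028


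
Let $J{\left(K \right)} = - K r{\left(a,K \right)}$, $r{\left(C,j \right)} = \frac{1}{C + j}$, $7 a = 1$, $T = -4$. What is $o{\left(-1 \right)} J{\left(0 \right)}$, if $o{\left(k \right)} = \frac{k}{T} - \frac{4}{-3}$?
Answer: $0$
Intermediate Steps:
$a = \frac{1}{7}$ ($a = \frac{1}{7} \cdot 1 = \frac{1}{7} \approx 0.14286$)
$J{\left(K \right)} = - \frac{K}{\frac{1}{7} + K}$ ($J{\left(K \right)} = \frac{\left(-1\right) K}{\frac{1}{7} + K} = - \frac{K}{\frac{1}{7} + K}$)
$o{\left(k \right)} = \frac{4}{3} - \frac{k}{4}$ ($o{\left(k \right)} = \frac{k}{-4} - \frac{4}{-3} = k \left(- \frac{1}{4}\right) - - \frac{4}{3} = - \frac{k}{4} + \frac{4}{3} = \frac{4}{3} - \frac{k}{4}$)
$o{\left(-1 \right)} J{\left(0 \right)} = \left(\frac{4}{3} - - \frac{1}{4}\right) \left(\left(-7\right) 0 \frac{1}{1 + 7 \cdot 0}\right) = \left(\frac{4}{3} + \frac{1}{4}\right) \left(\left(-7\right) 0 \frac{1}{1 + 0}\right) = \frac{19 \left(\left(-7\right) 0 \cdot 1^{-1}\right)}{12} = \frac{19 \left(\left(-7\right) 0 \cdot 1\right)}{12} = \frac{19}{12} \cdot 0 = 0$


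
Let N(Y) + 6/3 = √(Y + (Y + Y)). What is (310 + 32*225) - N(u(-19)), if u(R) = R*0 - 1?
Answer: 7512 - I*√3 ≈ 7512.0 - 1.732*I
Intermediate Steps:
u(R) = -1 (u(R) = 0 - 1 = -1)
N(Y) = -2 + √3*√Y (N(Y) = -2 + √(Y + (Y + Y)) = -2 + √(Y + 2*Y) = -2 + √(3*Y) = -2 + √3*√Y)
(310 + 32*225) - N(u(-19)) = (310 + 32*225) - (-2 + √3*√(-1)) = (310 + 7200) - (-2 + √3*I) = 7510 - (-2 + I*√3) = 7510 + (2 - I*√3) = 7512 - I*√3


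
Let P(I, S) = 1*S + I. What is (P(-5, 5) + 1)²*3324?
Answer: 3324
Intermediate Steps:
P(I, S) = I + S (P(I, S) = S + I = I + S)
(P(-5, 5) + 1)²*3324 = ((-5 + 5) + 1)²*3324 = (0 + 1)²*3324 = 1²*3324 = 1*3324 = 3324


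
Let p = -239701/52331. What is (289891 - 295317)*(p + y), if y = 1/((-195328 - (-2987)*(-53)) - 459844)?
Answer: 1058030612199364/42570378873 ≈ 24854.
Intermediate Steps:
p = -239701/52331 (p = -239701*1/52331 = -239701/52331 ≈ -4.5805)
y = -1/813483 (y = 1/((-195328 - 1*158311) - 459844) = 1/((-195328 - 158311) - 459844) = 1/(-353639 - 459844) = 1/(-813483) = -1/813483 ≈ -1.2293e-6)
(289891 - 295317)*(p + y) = (289891 - 295317)*(-239701/52331 - 1/813483) = -5426*(-194992740914/42570378873) = 1058030612199364/42570378873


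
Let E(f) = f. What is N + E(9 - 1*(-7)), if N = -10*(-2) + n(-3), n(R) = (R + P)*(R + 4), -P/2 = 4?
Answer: 25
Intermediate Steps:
P = -8 (P = -2*4 = -8)
n(R) = (-8 + R)*(4 + R) (n(R) = (R - 8)*(R + 4) = (-8 + R)*(4 + R))
N = 9 (N = -10*(-2) + (-32 + (-3)² - 4*(-3)) = 20 + (-32 + 9 + 12) = 20 - 11 = 9)
N + E(9 - 1*(-7)) = 9 + (9 - 1*(-7)) = 9 + (9 + 7) = 9 + 16 = 25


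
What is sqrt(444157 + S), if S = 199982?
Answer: 3*sqrt(71571) ≈ 802.58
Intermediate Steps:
sqrt(444157 + S) = sqrt(444157 + 199982) = sqrt(644139) = 3*sqrt(71571)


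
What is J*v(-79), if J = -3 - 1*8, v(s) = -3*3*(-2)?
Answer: -198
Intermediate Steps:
v(s) = 18 (v(s) = -9*(-2) = 18)
J = -11 (J = -3 - 8 = -11)
J*v(-79) = -11*18 = -198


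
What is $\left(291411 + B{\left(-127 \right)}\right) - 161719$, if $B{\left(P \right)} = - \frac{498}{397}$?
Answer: $\frac{51487226}{397} \approx 1.2969 \cdot 10^{5}$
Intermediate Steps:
$B{\left(P \right)} = - \frac{498}{397}$ ($B{\left(P \right)} = \left(-498\right) \frac{1}{397} = - \frac{498}{397}$)
$\left(291411 + B{\left(-127 \right)}\right) - 161719 = \left(291411 - \frac{498}{397}\right) - 161719 = \frac{115689669}{397} - 161719 = \frac{51487226}{397}$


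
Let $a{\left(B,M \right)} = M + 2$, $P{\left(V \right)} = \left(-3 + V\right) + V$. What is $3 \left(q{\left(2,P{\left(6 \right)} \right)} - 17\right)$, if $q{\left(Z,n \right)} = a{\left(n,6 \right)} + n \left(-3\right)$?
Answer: $-108$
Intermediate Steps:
$P{\left(V \right)} = -3 + 2 V$
$a{\left(B,M \right)} = 2 + M$
$q{\left(Z,n \right)} = 8 - 3 n$ ($q{\left(Z,n \right)} = \left(2 + 6\right) + n \left(-3\right) = 8 - 3 n$)
$3 \left(q{\left(2,P{\left(6 \right)} \right)} - 17\right) = 3 \left(\left(8 - 3 \left(-3 + 2 \cdot 6\right)\right) - 17\right) = 3 \left(\left(8 - 3 \left(-3 + 12\right)\right) - 17\right) = 3 \left(\left(8 - 27\right) - 17\right) = 3 \left(-19 - 17\right) = 3 \left(-36\right) = -108$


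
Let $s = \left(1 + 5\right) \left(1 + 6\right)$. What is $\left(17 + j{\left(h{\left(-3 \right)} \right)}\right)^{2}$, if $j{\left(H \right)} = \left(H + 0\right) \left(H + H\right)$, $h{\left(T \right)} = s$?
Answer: $12567025$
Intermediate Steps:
$s = 42$ ($s = 6 \cdot 7 = 42$)
$h{\left(T \right)} = 42$
$j{\left(H \right)} = 2 H^{2}$ ($j{\left(H \right)} = H 2 H = 2 H^{2}$)
$\left(17 + j{\left(h{\left(-3 \right)} \right)}\right)^{2} = \left(17 + 2 \cdot 42^{2}\right)^{2} = \left(17 + 2 \cdot 1764\right)^{2} = \left(17 + 3528\right)^{2} = 3545^{2} = 12567025$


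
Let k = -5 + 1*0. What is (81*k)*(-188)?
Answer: 76140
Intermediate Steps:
k = -5 (k = -5 + 0 = -5)
(81*k)*(-188) = (81*(-5))*(-188) = -405*(-188) = 76140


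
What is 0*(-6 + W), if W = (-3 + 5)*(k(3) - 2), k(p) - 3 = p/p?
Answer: 0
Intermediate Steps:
k(p) = 4 (k(p) = 3 + p/p = 3 + 1 = 4)
W = 4 (W = (-3 + 5)*(4 - 2) = 2*2 = 4)
0*(-6 + W) = 0*(-6 + 4) = 0*(-2) = 0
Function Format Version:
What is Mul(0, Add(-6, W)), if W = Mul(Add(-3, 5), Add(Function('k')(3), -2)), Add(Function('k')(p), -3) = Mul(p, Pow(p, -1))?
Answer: 0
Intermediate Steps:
Function('k')(p) = 4 (Function('k')(p) = Add(3, Mul(p, Pow(p, -1))) = Add(3, 1) = 4)
W = 4 (W = Mul(Add(-3, 5), Add(4, -2)) = Mul(2, 2) = 4)
Mul(0, Add(-6, W)) = Mul(0, Add(-6, 4)) = Mul(0, -2) = 0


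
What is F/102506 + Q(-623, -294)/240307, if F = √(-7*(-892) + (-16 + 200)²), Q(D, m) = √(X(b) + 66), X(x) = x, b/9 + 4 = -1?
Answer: √21/240307 + 5*√401/51253 ≈ 0.0019726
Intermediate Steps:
b = -45 (b = -36 + 9*(-1) = -36 - 9 = -45)
Q(D, m) = √21 (Q(D, m) = √(-45 + 66) = √21)
F = 10*√401 (F = √(6244 + 184²) = √(6244 + 33856) = √40100 = 10*√401 ≈ 200.25)
F/102506 + Q(-623, -294)/240307 = (10*√401)/102506 + √21/240307 = (10*√401)*(1/102506) + √21*(1/240307) = 5*√401/51253 + √21/240307 = √21/240307 + 5*√401/51253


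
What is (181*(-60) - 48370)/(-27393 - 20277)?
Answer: 5923/4767 ≈ 1.2425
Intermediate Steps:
(181*(-60) - 48370)/(-27393 - 20277) = (-10860 - 48370)/(-47670) = -59230*(-1/47670) = 5923/4767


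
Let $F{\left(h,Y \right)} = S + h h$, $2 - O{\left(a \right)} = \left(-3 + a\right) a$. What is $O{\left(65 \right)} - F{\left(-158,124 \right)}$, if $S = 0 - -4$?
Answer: $-28996$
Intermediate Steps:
$S = 4$ ($S = 0 + 4 = 4$)
$O{\left(a \right)} = 2 - a \left(-3 + a\right)$ ($O{\left(a \right)} = 2 - \left(-3 + a\right) a = 2 - a \left(-3 + a\right)$)
$F{\left(h,Y \right)} = 4 + h^{2}$ ($F{\left(h,Y \right)} = 4 + h h = 4 + h^{2}$)
$O{\left(65 \right)} - F{\left(-158,124 \right)} = \left(2 - 65^{2} + 3 \cdot 65\right) - \left(4 + \left(-158\right)^{2}\right) = \left(2 - 4225 + 195\right) - \left(4 + 24964\right) = \left(2 - 4225 + 195\right) - 24968 = -4028 - 24968 = -28996$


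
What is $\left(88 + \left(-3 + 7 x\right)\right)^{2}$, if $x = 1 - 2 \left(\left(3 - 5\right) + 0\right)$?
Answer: $14400$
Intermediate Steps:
$x = 5$ ($x = 1 - 2 \left(-2 + 0\right) = 1 - -4 = 1 + 4 = 5$)
$\left(88 + \left(-3 + 7 x\right)\right)^{2} = \left(88 + \left(-3 + 7 \cdot 5\right)\right)^{2} = \left(88 + \left(-3 + 35\right)\right)^{2} = \left(88 + 32\right)^{2} = 120^{2} = 14400$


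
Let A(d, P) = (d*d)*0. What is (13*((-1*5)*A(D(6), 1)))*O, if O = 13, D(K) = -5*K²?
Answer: 0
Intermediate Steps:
A(d, P) = 0 (A(d, P) = d²*0 = 0)
(13*((-1*5)*A(D(6), 1)))*O = (13*(-1*5*0))*13 = (13*(-5*0))*13 = (13*0)*13 = 0*13 = 0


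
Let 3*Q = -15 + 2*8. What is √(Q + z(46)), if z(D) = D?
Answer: √417/3 ≈ 6.8069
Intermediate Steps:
Q = ⅓ (Q = (-15 + 2*8)/3 = (-15 + 16)/3 = (⅓)*1 = ⅓ ≈ 0.33333)
√(Q + z(46)) = √(⅓ + 46) = √(139/3) = √417/3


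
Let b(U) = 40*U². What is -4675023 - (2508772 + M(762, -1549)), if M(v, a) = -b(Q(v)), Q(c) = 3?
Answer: -7183435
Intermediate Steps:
M(v, a) = -360 (M(v, a) = -40*3² = -40*9 = -1*360 = -360)
-4675023 - (2508772 + M(762, -1549)) = -4675023 - (2508772 - 360) = -4675023 - 1*2508412 = -4675023 - 2508412 = -7183435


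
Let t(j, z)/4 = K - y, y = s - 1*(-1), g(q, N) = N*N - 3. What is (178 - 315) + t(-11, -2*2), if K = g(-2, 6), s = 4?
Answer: -25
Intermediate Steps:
g(q, N) = -3 + N**2 (g(q, N) = N**2 - 3 = -3 + N**2)
K = 33 (K = -3 + 6**2 = -3 + 36 = 33)
y = 5 (y = 4 - 1*(-1) = 4 + 1 = 5)
t(j, z) = 112 (t(j, z) = 4*(33 - 1*5) = 4*(33 - 5) = 4*28 = 112)
(178 - 315) + t(-11, -2*2) = (178 - 315) + 112 = -137 + 112 = -25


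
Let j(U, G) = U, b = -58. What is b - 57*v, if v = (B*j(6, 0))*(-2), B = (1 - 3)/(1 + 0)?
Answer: -1426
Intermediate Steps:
B = -2 (B = -2/1 = -2*1 = -2)
v = 24 (v = -2*6*(-2) = -12*(-2) = 24)
b - 57*v = -58 - 57*24 = -58 - 1368 = -1426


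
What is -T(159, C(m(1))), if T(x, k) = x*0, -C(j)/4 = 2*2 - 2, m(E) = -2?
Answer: 0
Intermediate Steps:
C(j) = -8 (C(j) = -4*(2*2 - 2) = -4*(4 - 2) = -4*2 = -8)
T(x, k) = 0
-T(159, C(m(1))) = -1*0 = 0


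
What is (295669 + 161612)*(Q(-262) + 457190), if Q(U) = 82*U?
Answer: 199240075386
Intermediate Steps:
(295669 + 161612)*(Q(-262) + 457190) = (295669 + 161612)*(82*(-262) + 457190) = 457281*(-21484 + 457190) = 457281*435706 = 199240075386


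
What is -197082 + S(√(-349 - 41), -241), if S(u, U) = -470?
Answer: -197552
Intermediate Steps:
-197082 + S(√(-349 - 41), -241) = -197082 - 470 = -197552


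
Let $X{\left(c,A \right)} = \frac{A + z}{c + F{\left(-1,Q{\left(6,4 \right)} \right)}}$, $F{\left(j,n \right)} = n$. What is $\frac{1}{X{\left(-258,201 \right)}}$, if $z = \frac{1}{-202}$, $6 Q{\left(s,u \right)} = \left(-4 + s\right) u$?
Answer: $- \frac{14140}{11073} \approx -1.277$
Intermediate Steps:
$Q{\left(s,u \right)} = \frac{u \left(-4 + s\right)}{6}$ ($Q{\left(s,u \right)} = \frac{\left(-4 + s\right) u}{6} = \frac{u \left(-4 + s\right)}{6}$)
$z = - \frac{1}{202} \approx -0.0049505$
$X{\left(c,A \right)} = \frac{- \frac{1}{202} + A}{\frac{4}{3} + c}$ ($X{\left(c,A \right)} = \frac{A - \frac{1}{202}}{c + \frac{1}{6} \cdot 4 \left(-4 + 6\right)} = \frac{- \frac{1}{202} + A}{c + \frac{1}{6} \cdot 4 \cdot 2} = \frac{- \frac{1}{202} + A}{c + \frac{4}{3}} = \frac{- \frac{1}{202} + A}{\frac{4}{3} + c}$)
$\frac{1}{X{\left(-258,201 \right)}} = \frac{1}{\frac{3}{202} \frac{1}{4 + 3 \left(-258\right)} \left(-1 + 202 \cdot 201\right)} = \frac{1}{\frac{3}{202} \frac{1}{4 - 774} \left(-1 + 40602\right)} = \frac{1}{\frac{3}{202} \frac{1}{-770} \cdot 40601} = \frac{1}{\frac{3}{202} \left(- \frac{1}{770}\right) 40601} = \frac{1}{- \frac{11073}{14140}} = - \frac{14140}{11073}$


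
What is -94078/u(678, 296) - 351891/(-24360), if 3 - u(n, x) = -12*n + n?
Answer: 111239557/60583320 ≈ 1.8361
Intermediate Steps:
u(n, x) = 3 + 11*n (u(n, x) = 3 - (-12*n + n) = 3 - (-11)*n = 3 + 11*n)
-94078/u(678, 296) - 351891/(-24360) = -94078/(3 + 11*678) - 351891/(-24360) = -94078/(3 + 7458) - 351891*(-1/24360) = -94078/7461 + 117297/8120 = 111239557/60583320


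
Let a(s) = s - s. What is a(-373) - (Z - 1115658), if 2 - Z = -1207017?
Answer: -91361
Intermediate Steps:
Z = 1207019 (Z = 2 - 1*(-1207017) = 2 + 1207017 = 1207019)
a(s) = 0
a(-373) - (Z - 1115658) = 0 - (1207019 - 1115658) = 0 - 1*91361 = 0 - 91361 = -91361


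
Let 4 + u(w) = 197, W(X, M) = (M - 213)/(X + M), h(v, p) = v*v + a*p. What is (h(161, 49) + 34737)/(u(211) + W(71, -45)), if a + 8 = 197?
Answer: 908947/2380 ≈ 381.91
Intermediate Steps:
a = 189 (a = -8 + 197 = 189)
h(v, p) = v² + 189*p (h(v, p) = v*v + 189*p = v² + 189*p)
W(X, M) = (-213 + M)/(M + X)
u(w) = 193 (u(w) = -4 + 197 = 193)
(h(161, 49) + 34737)/(u(211) + W(71, -45)) = ((161² + 189*49) + 34737)/(193 + (-213 - 45)/(-45 + 71)) = ((25921 + 9261) + 34737)/(193 - 258/26) = (35182 + 34737)/(193 + (1/26)*(-258)) = 69919/(193 - 129/13) = 69919/(2380/13) = 69919*(13/2380) = 908947/2380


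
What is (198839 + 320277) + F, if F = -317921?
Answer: 201195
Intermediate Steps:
(198839 + 320277) + F = (198839 + 320277) - 317921 = 519116 - 317921 = 201195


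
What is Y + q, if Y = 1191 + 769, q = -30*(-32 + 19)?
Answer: 2350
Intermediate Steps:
q = 390 (q = -30*(-13) = 390)
Y = 1960
Y + q = 1960 + 390 = 2350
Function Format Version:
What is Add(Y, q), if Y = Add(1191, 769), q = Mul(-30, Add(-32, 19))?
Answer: 2350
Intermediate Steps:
q = 390 (q = Mul(-30, -13) = 390)
Y = 1960
Add(Y, q) = Add(1960, 390) = 2350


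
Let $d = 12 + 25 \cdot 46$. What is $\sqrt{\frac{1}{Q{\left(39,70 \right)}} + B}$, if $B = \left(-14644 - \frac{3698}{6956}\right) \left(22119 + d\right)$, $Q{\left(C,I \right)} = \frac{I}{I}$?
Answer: $\frac{i \sqrt{4124167269065074}}{3478} \approx 18465.0 i$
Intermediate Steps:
$d = 1162$ ($d = 12 + 1150 = 1162$)
$Q{\left(C,I \right)} = 1$
$B = - \frac{1185787027361}{3478}$ ($B = \left(-14644 - \frac{3698}{6956}\right) \left(22119 + 1162\right) = \left(-14644 - \frac{1849}{3478}\right) 23281 = \left(- \frac{50933681}{3478}\right) 23281 = - \frac{1185787027361}{3478} \approx -3.4094 \cdot 10^{8}$)
$\sqrt{\frac{1}{Q{\left(39,70 \right)}} + B} = \sqrt{1^{-1} - \frac{1185787027361}{3478}} = \sqrt{1 - \frac{1185787027361}{3478}} = \sqrt{- \frac{1185787023883}{3478}} = \frac{i \sqrt{4124167269065074}}{3478}$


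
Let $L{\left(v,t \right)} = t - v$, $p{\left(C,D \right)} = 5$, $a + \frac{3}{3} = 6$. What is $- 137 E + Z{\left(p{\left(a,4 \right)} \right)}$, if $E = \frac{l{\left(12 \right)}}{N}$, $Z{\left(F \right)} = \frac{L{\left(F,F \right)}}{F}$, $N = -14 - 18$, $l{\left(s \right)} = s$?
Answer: $\frac{411}{8} \approx 51.375$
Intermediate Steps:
$a = 5$ ($a = -1 + 6 = 5$)
$N = -32$ ($N = -14 - 18 = -32$)
$Z{\left(F \right)} = 0$ ($Z{\left(F \right)} = \frac{F - F}{F} = \frac{0}{F} = 0$)
$E = - \frac{3}{8}$ ($E = \frac{12}{-32} = 12 \left(- \frac{1}{32}\right) = - \frac{3}{8} \approx -0.375$)
$- 137 E + Z{\left(p{\left(a,4 \right)} \right)} = \left(-137\right) \left(- \frac{3}{8}\right) + 0 = \frac{411}{8} + 0 = \frac{411}{8}$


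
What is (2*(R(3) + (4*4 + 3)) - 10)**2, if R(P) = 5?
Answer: 1444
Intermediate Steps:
(2*(R(3) + (4*4 + 3)) - 10)**2 = (2*(5 + (4*4 + 3)) - 10)**2 = (2*(5 + (16 + 3)) - 10)**2 = (2*(5 + 19) - 10)**2 = (2*24 - 10)**2 = (48 - 10)**2 = 38**2 = 1444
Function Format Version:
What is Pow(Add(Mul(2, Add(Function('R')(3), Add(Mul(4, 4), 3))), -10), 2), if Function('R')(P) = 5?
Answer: 1444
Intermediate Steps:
Pow(Add(Mul(2, Add(Function('R')(3), Add(Mul(4, 4), 3))), -10), 2) = Pow(Add(Mul(2, Add(5, Add(Mul(4, 4), 3))), -10), 2) = Pow(Add(Mul(2, Add(5, Add(16, 3))), -10), 2) = Pow(Add(Mul(2, Add(5, 19)), -10), 2) = Pow(Add(Mul(2, 24), -10), 2) = Pow(Add(48, -10), 2) = Pow(38, 2) = 1444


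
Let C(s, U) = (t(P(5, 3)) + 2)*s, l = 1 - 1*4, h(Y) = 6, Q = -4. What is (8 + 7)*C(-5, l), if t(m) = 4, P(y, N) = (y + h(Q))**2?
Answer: -450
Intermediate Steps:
P(y, N) = (6 + y)**2 (P(y, N) = (y + 6)**2 = (6 + y)**2)
l = -3 (l = 1 - 4 = -3)
C(s, U) = 6*s (C(s, U) = (4 + 2)*s = 6*s)
(8 + 7)*C(-5, l) = (8 + 7)*(6*(-5)) = 15*(-30) = -450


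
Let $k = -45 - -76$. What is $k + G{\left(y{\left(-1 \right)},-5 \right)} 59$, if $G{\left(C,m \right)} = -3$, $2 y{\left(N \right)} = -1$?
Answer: $-146$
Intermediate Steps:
$k = 31$ ($k = -45 + 76 = 31$)
$y{\left(N \right)} = - \frac{1}{2}$ ($y{\left(N \right)} = \frac{1}{2} \left(-1\right) = - \frac{1}{2}$)
$k + G{\left(y{\left(-1 \right)},-5 \right)} 59 = 31 - 177 = -146$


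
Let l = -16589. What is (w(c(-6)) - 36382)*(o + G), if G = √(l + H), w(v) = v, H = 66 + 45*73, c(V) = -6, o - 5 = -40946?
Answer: 1489761108 - 36388*I*√13238 ≈ 1.4898e+9 - 4.1867e+6*I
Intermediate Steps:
o = -40941 (o = 5 - 40946 = -40941)
H = 3351 (H = 66 + 3285 = 3351)
G = I*√13238 (G = √(-16589 + 3351) = √(-13238) = I*√13238 ≈ 115.06*I)
(w(c(-6)) - 36382)*(o + G) = (-6 - 36382)*(-40941 + I*√13238) = -36388*(-40941 + I*√13238) = 1489761108 - 36388*I*√13238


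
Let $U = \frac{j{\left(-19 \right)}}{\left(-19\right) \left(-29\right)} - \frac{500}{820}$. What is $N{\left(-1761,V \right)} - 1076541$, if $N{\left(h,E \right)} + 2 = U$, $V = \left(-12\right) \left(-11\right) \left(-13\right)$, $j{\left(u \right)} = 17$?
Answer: $- \frac{24320195991}{22591} \approx -1.0765 \cdot 10^{6}$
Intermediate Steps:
$V = -1716$ ($V = 132 \left(-13\right) = -1716$)
$U = - \frac{13078}{22591}$ ($U = \frac{17}{\left(-19\right) \left(-29\right)} - \frac{500}{820} = \frac{17}{551} - \frac{25}{41} = - \frac{13078}{22591} \approx -0.5789$)
$N{\left(h,E \right)} = - \frac{58260}{22591}$ ($N{\left(h,E \right)} = -2 - \frac{13078}{22591} = - \frac{58260}{22591}$)
$N{\left(-1761,V \right)} - 1076541 = - \frac{58260}{22591} - 1076541 = - \frac{24320195991}{22591}$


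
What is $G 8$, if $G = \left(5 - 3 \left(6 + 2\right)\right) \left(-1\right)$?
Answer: $152$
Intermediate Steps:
$G = 19$ ($G = \left(5 - 24\right) \left(-1\right) = \left(-19\right) \left(-1\right) = 19$)
$G 8 = 19 \cdot 8 = 152$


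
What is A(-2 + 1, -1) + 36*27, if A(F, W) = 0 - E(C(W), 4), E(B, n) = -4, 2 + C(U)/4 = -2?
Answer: 976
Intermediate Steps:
C(U) = -16 (C(U) = -8 + 4*(-2) = -8 - 8 = -16)
A(F, W) = 4 (A(F, W) = 0 - 1*(-4) = 0 + 4 = 4)
A(-2 + 1, -1) + 36*27 = 4 + 36*27 = 4 + 972 = 976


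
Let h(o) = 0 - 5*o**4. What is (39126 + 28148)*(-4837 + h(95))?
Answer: -27397872135588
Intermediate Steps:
h(o) = -5*o**4 (h(o) = 0 - 5*o**4 = -5*o**4)
(39126 + 28148)*(-4837 + h(95)) = (39126 + 28148)*(-4837 - 5*95**4) = 67274*(-4837 - 5*81450625) = 67274*(-4837 - 407253125) = 67274*(-407257962) = -27397872135588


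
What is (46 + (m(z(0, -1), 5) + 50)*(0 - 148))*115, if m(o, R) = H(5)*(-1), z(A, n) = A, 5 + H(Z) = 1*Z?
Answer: -845710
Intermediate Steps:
H(Z) = -5 + Z (H(Z) = -5 + 1*Z = -5 + Z)
m(o, R) = 0 (m(o, R) = (-5 + 5)*(-1) = 0*(-1) = 0)
(46 + (m(z(0, -1), 5) + 50)*(0 - 148))*115 = (46 + (0 + 50)*(0 - 148))*115 = (46 + 50*(-148))*115 = (46 - 7400)*115 = -7354*115 = -845710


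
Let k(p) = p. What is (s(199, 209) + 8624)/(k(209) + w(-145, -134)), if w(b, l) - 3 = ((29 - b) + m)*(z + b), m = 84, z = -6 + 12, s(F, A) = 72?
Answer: -4348/17825 ≈ -0.24393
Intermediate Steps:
z = 6
w(b, l) = 3 + (6 + b)*(113 - b) (w(b, l) = 3 + ((29 - b) + 84)*(6 + b) = 3 + (113 - b)*(6 + b) = 3 + (6 + b)*(113 - b))
(s(199, 209) + 8624)/(k(209) + w(-145, -134)) = (72 + 8624)/(209 + (681 - 1*(-145)² + 107*(-145))) = 8696/(209 + (681 - 1*21025 - 15515)) = 8696/(209 + (681 - 21025 - 15515)) = 8696/(209 - 35859) = 8696/(-35650) = 8696*(-1/35650) = -4348/17825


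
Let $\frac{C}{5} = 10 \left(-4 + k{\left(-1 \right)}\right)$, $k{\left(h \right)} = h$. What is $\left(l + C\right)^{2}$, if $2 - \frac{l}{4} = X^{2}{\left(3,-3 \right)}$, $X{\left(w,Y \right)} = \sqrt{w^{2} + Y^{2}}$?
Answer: $98596$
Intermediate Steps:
$X{\left(w,Y \right)} = \sqrt{Y^{2} + w^{2}}$
$C = -250$ ($C = 5 \cdot 10 \left(-4 - 1\right) = 5 \cdot 10 \left(-5\right) = 5 \left(-50\right) = -250$)
$l = -64$ ($l = 8 - 4 \left(\sqrt{\left(-3\right)^{2} + 3^{2}}\right)^{2} = 8 - 4 \left(\sqrt{9 + 9}\right)^{2} = 8 - 4 \left(\sqrt{18}\right)^{2} = 8 - 4 \left(3 \sqrt{2}\right)^{2} = 8 - 72 = -64$)
$\left(l + C\right)^{2} = \left(-64 - 250\right)^{2} = \left(-314\right)^{2} = 98596$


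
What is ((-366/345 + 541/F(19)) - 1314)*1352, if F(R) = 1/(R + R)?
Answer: 2991892176/115 ≈ 2.6016e+7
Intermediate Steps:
F(R) = 1/(2*R)
((-366/345 + 541/F(19)) - 1314)*1352 = ((-366/345 + 541/(((½)/19))) - 1314)*1352 = ((-366*1/345 + 541/(((½)*(1/19)))) - 1314)*1352 = ((-122/115 + 541/(1/38)) - 1314)*1352 = ((-122/115 + 541*38) - 1314)*1352 = ((-122/115 + 20558) - 1314)*1352 = (2364048/115 - 1314)*1352 = (2212938/115)*1352 = 2991892176/115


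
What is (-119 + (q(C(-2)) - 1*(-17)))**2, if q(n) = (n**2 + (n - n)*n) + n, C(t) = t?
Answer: 10000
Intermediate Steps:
q(n) = n + n**2 (q(n) = (n**2 + 0*n) + n = (n**2 + 0) + n = n**2 + n = n + n**2)
(-119 + (q(C(-2)) - 1*(-17)))**2 = (-119 + (-2*(1 - 2) - 1*(-17)))**2 = (-119 + (-2*(-1) + 17))**2 = (-119 + (2 + 17))**2 = (-119 + 19)**2 = (-100)**2 = 10000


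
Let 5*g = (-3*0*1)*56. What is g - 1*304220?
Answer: -304220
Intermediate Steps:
g = 0 (g = ((-3*0*1)*56)/5 = ((0*1)*56)/5 = (0*56)/5 = (⅕)*0 = 0)
g - 1*304220 = 0 - 1*304220 = 0 - 304220 = -304220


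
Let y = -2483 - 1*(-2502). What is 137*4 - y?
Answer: 529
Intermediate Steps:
y = 19 (y = -2483 + 2502 = 19)
137*4 - y = 137*4 - 1*19 = 548 - 19 = 529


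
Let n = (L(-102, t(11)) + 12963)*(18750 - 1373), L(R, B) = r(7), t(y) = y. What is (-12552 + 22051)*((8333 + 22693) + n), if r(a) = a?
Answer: 2141176391284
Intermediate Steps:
L(R, B) = 7
n = 225379690 (n = (7 + 12963)*(18750 - 1373) = 12970*17377 = 225379690)
(-12552 + 22051)*((8333 + 22693) + n) = (-12552 + 22051)*((8333 + 22693) + 225379690) = 9499*(31026 + 225379690) = 9499*225410716 = 2141176391284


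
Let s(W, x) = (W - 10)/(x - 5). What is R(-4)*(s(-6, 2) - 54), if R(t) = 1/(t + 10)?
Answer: -73/9 ≈ -8.1111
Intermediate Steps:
s(W, x) = (-10 + W)/(-5 + x)
R(t) = 1/(10 + t)
R(-4)*(s(-6, 2) - 54) = ((-10 - 6)/(-5 + 2) - 54)/(10 - 4) = (-16/(-3) - 54)/6 = (-⅓*(-16) - 54)/6 = (16/3 - 54)/6 = (⅙)*(-146/3) = -73/9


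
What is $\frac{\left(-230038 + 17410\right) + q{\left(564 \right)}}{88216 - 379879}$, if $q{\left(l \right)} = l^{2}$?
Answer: $- \frac{35156}{97221} \approx -0.36161$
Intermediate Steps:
$\frac{\left(-230038 + 17410\right) + q{\left(564 \right)}}{88216 - 379879} = \frac{\left(-230038 + 17410\right) + 564^{2}}{88216 - 379879} = \frac{-212628 + 318096}{-291663} = 105468 \left(- \frac{1}{291663}\right) = - \frac{35156}{97221}$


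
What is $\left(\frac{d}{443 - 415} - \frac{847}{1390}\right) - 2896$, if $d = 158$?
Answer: $- \frac{14064552}{4865} \approx -2891.0$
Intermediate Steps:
$\left(\frac{d}{443 - 415} - \frac{847}{1390}\right) - 2896 = \left(\frac{158}{443 - 415} - \frac{847}{1390}\right) - 2896 = \left(\frac{158}{28} - \frac{847}{1390}\right) - 2896 = \left(158 \cdot \frac{1}{28} - \frac{847}{1390}\right) - 2896 = \left(\frac{79}{14} - \frac{847}{1390}\right) - 2896 = \frac{24488}{4865} - 2896 = - \frac{14064552}{4865}$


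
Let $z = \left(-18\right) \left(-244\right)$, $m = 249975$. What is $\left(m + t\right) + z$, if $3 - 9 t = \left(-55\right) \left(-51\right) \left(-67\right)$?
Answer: $275249$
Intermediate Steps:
$z = 4392$
$t = 20882$ ($t = \frac{1}{3} - \frac{\left(-55\right) \left(-51\right) \left(-67\right)}{9} = \frac{1}{3} - \frac{2805 \left(-67\right)}{9} = \frac{1}{3} - - \frac{62645}{3} = \frac{1}{3} + \frac{62645}{3} = 20882$)
$\left(m + t\right) + z = \left(249975 + 20882\right) + 4392 = 270857 + 4392 = 275249$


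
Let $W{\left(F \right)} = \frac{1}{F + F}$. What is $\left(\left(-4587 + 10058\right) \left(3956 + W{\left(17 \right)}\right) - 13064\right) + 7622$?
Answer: $\frac{735691827}{34} \approx 2.1638 \cdot 10^{7}$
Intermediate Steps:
$W{\left(F \right)} = \frac{1}{2 F}$
$\left(\left(-4587 + 10058\right) \left(3956 + W{\left(17 \right)}\right) - 13064\right) + 7622 = \left(\left(-4587 + 10058\right) \left(3956 + \frac{1}{2 \cdot 17}\right) - 13064\right) + 7622 = \left(5471 \left(3956 + \frac{1}{2} \cdot \frac{1}{17}\right) - 13064\right) + 7622 = \left(5471 \left(3956 + \frac{1}{34}\right) - 13064\right) + 7622 = \left(5471 \cdot \frac{134505}{34} - 13064\right) + 7622 = \left(\frac{735876855}{34} - 13064\right) + 7622 = \frac{735432679}{34} + 7622 = \frac{735691827}{34}$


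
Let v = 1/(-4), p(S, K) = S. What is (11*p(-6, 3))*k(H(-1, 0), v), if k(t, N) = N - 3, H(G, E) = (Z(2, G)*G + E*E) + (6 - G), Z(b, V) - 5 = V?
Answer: 429/2 ≈ 214.50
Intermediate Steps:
Z(b, V) = 5 + V
v = -1/4 (v = 1*(-1/4) = -1/4 ≈ -0.25000)
H(G, E) = 6 + E**2 - G + G*(5 + G) (H(G, E) = ((5 + G)*G + E*E) + (6 - G) = (G*(5 + G) + E**2) + (6 - G) = (E**2 + G*(5 + G)) + (6 - G) = 6 + E**2 - G + G*(5 + G))
k(t, N) = -3 + N
(11*p(-6, 3))*k(H(-1, 0), v) = (11*(-6))*(-3 - 1/4) = -66*(-13/4) = 429/2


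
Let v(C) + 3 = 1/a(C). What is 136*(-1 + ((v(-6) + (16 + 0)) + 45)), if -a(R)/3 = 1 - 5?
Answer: 23290/3 ≈ 7763.3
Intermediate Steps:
a(R) = 12 (a(R) = -3*(1 - 5) = -3*(-4) = 12)
v(C) = -35/12 (v(C) = -3 + 1/12 = -35/12)
136*(-1 + ((v(-6) + (16 + 0)) + 45)) = 136*(-1 + ((-35/12 + (16 + 0)) + 45)) = 136*(-1 + ((-35/12 + 16) + 45)) = 136*(-1 + (157/12 + 45)) = 136*(-1 + 697/12) = 136*(685/12) = 23290/3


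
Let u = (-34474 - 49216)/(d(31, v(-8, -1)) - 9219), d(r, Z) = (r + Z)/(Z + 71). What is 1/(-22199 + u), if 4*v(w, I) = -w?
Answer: -336477/7466398238 ≈ -4.5065e-5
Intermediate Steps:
v(w, I) = -w/4 (v(w, I) = (-w)/4 = -w/4)
d(r, Z) = (Z + r)/(71 + Z)
u = 3054685/336477 (u = (-34474 - 49216)/((-¼*(-8) + 31)/(71 - ¼*(-8)) - 9219) = -83690/((2 + 31)/(71 + 2) - 9219) = -83690/(33/73 - 9219) = -83690/(-672954/73) = -83690*(-73/672954) = 3054685/336477 ≈ 9.0784)
1/(-22199 + u) = 1/(-22199 + 3054685/336477) = 1/(-7466398238/336477) = -336477/7466398238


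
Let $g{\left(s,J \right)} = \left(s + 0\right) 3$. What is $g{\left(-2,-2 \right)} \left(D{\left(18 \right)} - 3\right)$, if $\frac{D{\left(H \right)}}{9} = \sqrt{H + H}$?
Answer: $-306$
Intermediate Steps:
$g{\left(s,J \right)} = 3 s$ ($g{\left(s,J \right)} = s 3 = 3 s$)
$D{\left(H \right)} = 9 \sqrt{2} \sqrt{H}$ ($D{\left(H \right)} = 9 \sqrt{H + H} = 9 \sqrt{2 H} = 9 \sqrt{2} \sqrt{H}$)
$g{\left(-2,-2 \right)} \left(D{\left(18 \right)} - 3\right) = 3 \left(-2\right) \left(9 \sqrt{2} \sqrt{18} - 3\right) = - 6 \left(9 \sqrt{2} \cdot 3 \sqrt{2} - 3\right) = - 6 \left(54 - 3\right) = \left(-6\right) 51 = -306$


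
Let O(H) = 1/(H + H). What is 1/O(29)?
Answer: 58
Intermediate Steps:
O(H) = 1/(2*H)
1/O(29) = 1/((1/2)/29) = 1/((1/2)*(1/29)) = 1/(1/58) = 58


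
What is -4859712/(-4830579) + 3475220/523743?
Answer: 165235597388/21623777241 ≈ 7.6414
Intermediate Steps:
-4859712/(-4830579) + 3475220/523743 = -4859712*(-1/4830579) + 3475220*(1/523743) = 41536/41287 + 3475220/523743 = 165235597388/21623777241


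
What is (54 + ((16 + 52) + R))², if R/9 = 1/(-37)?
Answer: 20295025/1369 ≈ 14825.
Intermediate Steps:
R = -9/37 (R = 9/(-37) = 9*(-1/37) = -9/37 ≈ -0.24324)
(54 + ((16 + 52) + R))² = (54 + ((16 + 52) - 9/37))² = (54 + (68 - 9/37))² = (54 + 2507/37)² = (4505/37)² = 20295025/1369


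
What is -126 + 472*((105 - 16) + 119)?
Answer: 98050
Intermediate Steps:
-126 + 472*((105 - 16) + 119) = -126 + 472*(89 + 119) = -126 + 472*208 = -126 + 98176 = 98050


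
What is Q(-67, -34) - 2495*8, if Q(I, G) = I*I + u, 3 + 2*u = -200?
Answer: -31145/2 ≈ -15573.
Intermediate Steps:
u = -203/2 (u = -3/2 + (1/2)*(-200) = -3/2 - 100 = -203/2 ≈ -101.50)
Q(I, G) = -203/2 + I**2 (Q(I, G) = I*I - 203/2 = I**2 - 203/2 = -203/2 + I**2)
Q(-67, -34) - 2495*8 = (-203/2 + (-67)**2) - 2495*8 = (-203/2 + 4489) - 1*19960 = 8775/2 - 19960 = -31145/2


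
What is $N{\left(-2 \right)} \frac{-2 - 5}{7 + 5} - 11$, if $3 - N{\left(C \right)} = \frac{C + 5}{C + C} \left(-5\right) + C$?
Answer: $- \frac{563}{48} \approx -11.729$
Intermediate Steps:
$N{\left(C \right)} = 3 - C + \frac{5 \left(5 + C\right)}{2 C}$ ($N{\left(C \right)} = 3 - \left(\frac{C + 5}{C + C} \left(-5\right) + C\right) = 3 - \left(\frac{5 + C}{2 C} \left(-5\right) + C\right) = 3 - \left(- \frac{5 \left(5 + C\right)}{2 C} + C\right) = 3 - \left(C - \frac{5 \left(5 + C\right)}{2 C}\right) = 3 - C + \frac{5 \left(5 + C\right)}{2 C}$)
$N{\left(-2 \right)} \frac{-2 - 5}{7 + 5} - 11 = \left(\frac{11}{2} - -2 + \frac{25}{2 \left(-2\right)}\right) \frac{-2 - 5}{7 + 5} - 11 = \left(\frac{11}{2} + 2 + \frac{25}{2} \left(- \frac{1}{2}\right)\right) \left(- \frac{7}{12}\right) - 11 = \left(\frac{11}{2} + 2 - \frac{25}{4}\right) \left(\left(-7\right) \frac{1}{12}\right) - 11 = \frac{5}{4} \left(- \frac{7}{12}\right) - 11 = - \frac{35}{48} - 11 = - \frac{563}{48}$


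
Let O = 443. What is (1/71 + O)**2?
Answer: 989354116/5041 ≈ 1.9626e+5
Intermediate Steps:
(1/71 + O)**2 = (1/71 + 443)**2 = (31454/71)**2 = 989354116/5041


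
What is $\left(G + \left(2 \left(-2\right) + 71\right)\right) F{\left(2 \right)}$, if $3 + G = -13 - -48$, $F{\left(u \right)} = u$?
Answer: $198$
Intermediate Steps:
$G = 32$ ($G = -3 - -35 = -3 + \left(-13 + 48\right) = -3 + 35 = 32$)
$\left(G + \left(2 \left(-2\right) + 71\right)\right) F{\left(2 \right)} = \left(32 + \left(2 \left(-2\right) + 71\right)\right) 2 = \left(32 + \left(-4 + 71\right)\right) 2 = \left(32 + 67\right) 2 = 99 \cdot 2 = 198$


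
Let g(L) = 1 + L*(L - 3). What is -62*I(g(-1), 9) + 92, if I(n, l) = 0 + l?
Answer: -466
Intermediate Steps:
g(L) = 1 + L*(-3 + L)
I(n, l) = l
-62*I(g(-1), 9) + 92 = -62*9 + 92 = -558 + 92 = -466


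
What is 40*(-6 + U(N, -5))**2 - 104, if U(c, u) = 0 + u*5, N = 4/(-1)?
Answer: 38336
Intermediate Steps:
N = -4 (N = 4*(-1) = -4)
U(c, u) = 5*u (U(c, u) = 0 + 5*u = 5*u)
40*(-6 + U(N, -5))**2 - 104 = 40*(-6 + 5*(-5))**2 - 104 = 40*(-6 - 25)**2 - 104 = 40*(-31)**2 - 104 = 40*961 - 104 = 38440 - 104 = 38336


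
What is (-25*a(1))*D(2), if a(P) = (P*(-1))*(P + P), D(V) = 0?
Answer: 0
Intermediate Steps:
a(P) = -2*P² (a(P) = (-P)*(2*P) = -2*P²)
(-25*a(1))*D(2) = -(-50)*1²*0 = -(-50)*0 = -25*(-2)*0 = 50*0 = 0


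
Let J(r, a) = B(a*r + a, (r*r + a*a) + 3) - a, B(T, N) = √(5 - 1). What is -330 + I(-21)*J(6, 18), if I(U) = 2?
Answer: -362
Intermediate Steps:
B(T, N) = 2 (B(T, N) = √4 = 2)
J(r, a) = 2 - a
-330 + I(-21)*J(6, 18) = -330 + 2*(2 - 1*18) = -330 + 2*(2 - 18) = -330 + 2*(-16) = -330 - 32 = -362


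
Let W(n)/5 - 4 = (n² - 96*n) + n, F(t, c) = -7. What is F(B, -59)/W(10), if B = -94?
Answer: 7/4230 ≈ 0.0016548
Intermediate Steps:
W(n) = 20 - 475*n + 5*n² (W(n) = 20 + 5*((n² - 96*n) + n) = 20 + 5*(n² - 95*n) = 20 + (-475*n + 5*n²) = 20 - 475*n + 5*n²)
F(B, -59)/W(10) = -7/(20 - 475*10 + 5*10²) = -7/(20 - 4750 + 5*100) = -7/(20 - 4750 + 500) = -7/(-4230) = -7*(-1/4230) = 7/4230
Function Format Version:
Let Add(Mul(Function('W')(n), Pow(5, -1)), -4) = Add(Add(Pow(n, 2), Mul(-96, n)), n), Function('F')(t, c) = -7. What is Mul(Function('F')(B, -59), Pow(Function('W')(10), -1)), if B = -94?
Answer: Rational(7, 4230) ≈ 0.0016548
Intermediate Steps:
Function('W')(n) = Add(20, Mul(-475, n), Mul(5, Pow(n, 2))) (Function('W')(n) = Add(20, Mul(5, Add(Add(Pow(n, 2), Mul(-96, n)), n))) = Add(20, Mul(5, Add(Pow(n, 2), Mul(-95, n)))) = Add(20, Add(Mul(-475, n), Mul(5, Pow(n, 2)))) = Add(20, Mul(-475, n), Mul(5, Pow(n, 2))))
Mul(Function('F')(B, -59), Pow(Function('W')(10), -1)) = Mul(-7, Pow(Add(20, Mul(-475, 10), Mul(5, Pow(10, 2))), -1)) = Mul(-7, Pow(Add(20, -4750, Mul(5, 100)), -1)) = Mul(-7, Pow(Add(20, -4750, 500), -1)) = Mul(-7, Pow(-4230, -1)) = Mul(-7, Rational(-1, 4230)) = Rational(7, 4230)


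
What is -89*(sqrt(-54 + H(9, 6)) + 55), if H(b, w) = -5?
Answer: -4895 - 89*I*sqrt(59) ≈ -4895.0 - 683.62*I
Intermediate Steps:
-89*(sqrt(-54 + H(9, 6)) + 55) = -89*(sqrt(-54 - 5) + 55) = -89*(sqrt(-59) + 55) = -89*(I*sqrt(59) + 55) = -89*(55 + I*sqrt(59)) = -4895 - 89*I*sqrt(59)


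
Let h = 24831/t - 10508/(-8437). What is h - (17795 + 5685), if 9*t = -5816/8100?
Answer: -4106145180483/12267398 ≈ -3.3472e+5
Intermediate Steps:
t = -1454/18225 (t = (-5816/8100)/9 = (-5816*1/8100)/9 = (1/9)*(-1454/2025) = -1454/18225 ≈ -0.079781)
h = -3818106675443/12267398 (h = 24831/(-1454/18225) - 10508/(-8437) = 24831*(-18225/1454) - 10508*(-1/8437) = -452544975/1454 + 10508/8437 = -3818106675443/12267398 ≈ -3.1124e+5)
h - (17795 + 5685) = -3818106675443/12267398 - (17795 + 5685) = -3818106675443/12267398 - 1*23480 = -3818106675443/12267398 - 23480 = -4106145180483/12267398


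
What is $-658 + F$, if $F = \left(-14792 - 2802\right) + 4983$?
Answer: $-13269$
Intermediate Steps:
$F = -12611$ ($F = -17594 + 4983 = -12611$)
$-658 + F = -658 - 12611 = -13269$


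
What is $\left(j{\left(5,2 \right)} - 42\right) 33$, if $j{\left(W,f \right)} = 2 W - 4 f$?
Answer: $-1320$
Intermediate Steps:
$j{\left(W,f \right)} = - 4 f + 2 W$
$\left(j{\left(5,2 \right)} - 42\right) 33 = \left(\left(\left(-4\right) 2 + 2 \cdot 5\right) - 42\right) 33 = \left(\left(-8 + 10\right) - 42\right) 33 = \left(2 - 42\right) 33 = \left(-40\right) 33 = -1320$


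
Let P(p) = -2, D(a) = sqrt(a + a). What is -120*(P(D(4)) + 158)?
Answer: -18720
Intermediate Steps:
D(a) = sqrt(2)*sqrt(a) (D(a) = sqrt(2*a) = sqrt(2)*sqrt(a))
-120*(P(D(4)) + 158) = -120*(-2 + 158) = -120*156 = -18720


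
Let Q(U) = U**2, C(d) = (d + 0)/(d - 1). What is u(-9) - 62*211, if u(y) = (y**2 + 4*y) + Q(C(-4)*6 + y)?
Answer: -325484/25 ≈ -13019.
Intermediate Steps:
C(d) = d/(-1 + d)
u(y) = y**2 + (24/5 + y)**2 + 4*y (u(y) = (y**2 + 4*y) + (-4/(-1 - 4)*6 + y)**2 = (y**2 + 4*y) + (-4/(-5)*6 + y)**2 = (y**2 + 4*y) + (-4*(-1/5)*6 + y)**2 = (y**2 + 4*y) + ((4/5)*6 + y)**2 = (y**2 + 4*y) + (24/5 + y)**2 = y**2 + (24/5 + y)**2 + 4*y)
u(-9) - 62*211 = (576/25 + 2*(-9)**2 + (68/5)*(-9)) - 62*211 = (576/25 + 2*81 - 612/5) - 13082 = (576/25 + 162 - 612/5) - 13082 = 1566/25 - 13082 = -325484/25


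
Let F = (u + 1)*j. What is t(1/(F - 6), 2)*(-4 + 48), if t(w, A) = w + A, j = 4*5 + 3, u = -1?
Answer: 242/3 ≈ 80.667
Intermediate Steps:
j = 23 (j = 20 + 3 = 23)
F = 0 (F = (-1 + 1)*23 = 0*23 = 0)
t(w, A) = A + w
t(1/(F - 6), 2)*(-4 + 48) = (2 + 1/(0 - 6))*(-4 + 48) = (2 + 1/(-6))*44 = (2 - ⅙)*44 = (11/6)*44 = 242/3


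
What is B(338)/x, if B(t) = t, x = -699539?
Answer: -338/699539 ≈ -0.00048318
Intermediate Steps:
B(338)/x = 338/(-699539) = 338*(-1/699539) = -338/699539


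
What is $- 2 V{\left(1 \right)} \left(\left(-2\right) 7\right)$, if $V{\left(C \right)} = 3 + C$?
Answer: $112$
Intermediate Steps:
$- 2 V{\left(1 \right)} \left(\left(-2\right) 7\right) = - 2 \left(3 + 1\right) \left(\left(-2\right) 7\right) = \left(-2\right) 4 \left(-14\right) = \left(-8\right) \left(-14\right) = 112$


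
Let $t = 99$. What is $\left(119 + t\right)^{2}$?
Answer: $47524$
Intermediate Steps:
$\left(119 + t\right)^{2} = \left(119 + 99\right)^{2} = 218^{2} = 47524$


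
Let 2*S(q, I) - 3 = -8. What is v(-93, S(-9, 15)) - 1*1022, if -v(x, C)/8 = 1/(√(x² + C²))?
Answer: -1022 - 16*√34621/34621 ≈ -1022.1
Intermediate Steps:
S(q, I) = -5/2 (S(q, I) = 3/2 + (½)*(-8) = 3/2 - 4 = -5/2)
v(x, C) = -8/√(C² + x²) (v(x, C) = -8/√(x² + C²) = -8/√(C² + x²))
v(-93, S(-9, 15)) - 1*1022 = -8/√((-5/2)² + (-93)²) - 1*1022 = -8/√(25/4 + 8649) - 1022 = -16*√34621/34621 - 1022 = -1022 - 16*√34621/34621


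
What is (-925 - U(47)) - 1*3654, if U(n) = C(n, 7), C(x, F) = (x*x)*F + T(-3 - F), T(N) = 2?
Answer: -20044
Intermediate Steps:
C(x, F) = 2 + F*x² (C(x, F) = (x*x)*F + 2 = x²*F + 2 = F*x² + 2 = 2 + F*x²)
U(n) = 2 + 7*n²
(-925 - U(47)) - 1*3654 = (-925 - (2 + 7*47²)) - 1*3654 = (-925 - (2 + 7*2209)) - 3654 = (-925 - (2 + 15463)) - 3654 = (-925 - 1*15465) - 3654 = (-925 - 15465) - 3654 = -16390 - 3654 = -20044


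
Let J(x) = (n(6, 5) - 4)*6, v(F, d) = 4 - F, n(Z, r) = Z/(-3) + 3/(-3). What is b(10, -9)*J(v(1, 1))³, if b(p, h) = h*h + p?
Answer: -6742008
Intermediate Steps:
n(Z, r) = -1 - Z/3 (n(Z, r) = Z*(-⅓) + 3*(-⅓) = -Z/3 - 1 = -1 - Z/3)
b(p, h) = p + h² (b(p, h) = h² + p = p + h²)
J(x) = -42 (J(x) = ((-1 - ⅓*6) - 4)*6 = ((-1 - 2) - 4)*6 = (-3 - 4)*6 = -7*6 = -42)
b(10, -9)*J(v(1, 1))³ = (10 + (-9)²)*(-42)³ = (10 + 81)*(-74088) = 91*(-74088) = -6742008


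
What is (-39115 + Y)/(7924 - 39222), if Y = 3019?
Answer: 18048/15649 ≈ 1.1533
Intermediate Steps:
(-39115 + Y)/(7924 - 39222) = (-39115 + 3019)/(7924 - 39222) = -36096/(-31298) = -36096*(-1/31298) = 18048/15649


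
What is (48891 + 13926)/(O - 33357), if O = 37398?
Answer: 20939/1347 ≈ 15.545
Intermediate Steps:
(48891 + 13926)/(O - 33357) = (48891 + 13926)/(37398 - 33357) = 62817/4041 = 62817*(1/4041) = 20939/1347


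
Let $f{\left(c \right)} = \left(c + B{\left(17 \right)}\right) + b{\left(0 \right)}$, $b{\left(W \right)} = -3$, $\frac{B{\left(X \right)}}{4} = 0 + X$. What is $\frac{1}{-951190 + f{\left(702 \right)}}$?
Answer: $- \frac{1}{950423} \approx -1.0522 \cdot 10^{-6}$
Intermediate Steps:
$B{\left(X \right)} = 4 X$ ($B{\left(X \right)} = 4 \left(0 + X\right) = 4 X$)
$f{\left(c \right)} = 65 + c$ ($f{\left(c \right)} = \left(c + 4 \cdot 17\right) - 3 = \left(c + 68\right) - 3 = \left(68 + c\right) - 3 = 65 + c$)
$\frac{1}{-951190 + f{\left(702 \right)}} = \frac{1}{-951190 + \left(65 + 702\right)} = \frac{1}{-951190 + 767} = \frac{1}{-950423} = - \frac{1}{950423}$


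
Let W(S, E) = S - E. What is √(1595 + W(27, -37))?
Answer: √1659 ≈ 40.731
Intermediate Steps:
√(1595 + W(27, -37)) = √(1595 + (27 - 1*(-37))) = √(1595 + (27 + 37)) = √(1595 + 64) = √1659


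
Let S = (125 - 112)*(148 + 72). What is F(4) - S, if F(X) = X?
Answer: -2856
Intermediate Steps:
S = 2860 (S = 13*220 = 2860)
F(4) - S = 4 - 1*2860 = 4 - 2860 = -2856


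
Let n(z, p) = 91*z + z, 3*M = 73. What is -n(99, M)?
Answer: -9108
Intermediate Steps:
M = 73/3 (M = (1/3)*73 = 73/3 ≈ 24.333)
n(z, p) = 92*z
-n(99, M) = -92*99 = -1*9108 = -9108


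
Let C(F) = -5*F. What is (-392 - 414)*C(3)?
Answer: 12090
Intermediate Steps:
(-392 - 414)*C(3) = (-392 - 414)*(-5*3) = -806*(-15) = 12090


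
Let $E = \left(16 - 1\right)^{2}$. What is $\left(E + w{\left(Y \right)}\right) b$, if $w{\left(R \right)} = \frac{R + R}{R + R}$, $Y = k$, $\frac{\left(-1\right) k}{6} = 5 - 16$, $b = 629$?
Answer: $142154$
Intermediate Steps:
$k = 66$ ($k = - 6 \left(5 - 16\right) = \left(-6\right) \left(-11\right) = 66$)
$E = 225$ ($E = 15^{2} = 225$)
$Y = 66$
$w{\left(R \right)} = 1$ ($w{\left(R \right)} = \frac{2 R}{2 R} = 2 R \frac{1}{2 R} = 1$)
$\left(E + w{\left(Y \right)}\right) b = \left(225 + 1\right) 629 = 226 \cdot 629 = 142154$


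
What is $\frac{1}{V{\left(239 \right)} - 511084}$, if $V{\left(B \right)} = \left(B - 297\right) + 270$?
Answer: $- \frac{1}{510872} \approx -1.9574 \cdot 10^{-6}$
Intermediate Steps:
$V{\left(B \right)} = -27 + B$ ($V{\left(B \right)} = \left(-297 + B\right) + 270 = -27 + B$)
$\frac{1}{V{\left(239 \right)} - 511084} = \frac{1}{\left(-27 + 239\right) - 511084} = \frac{1}{212 - 511084} = \frac{1}{-510872} = - \frac{1}{510872}$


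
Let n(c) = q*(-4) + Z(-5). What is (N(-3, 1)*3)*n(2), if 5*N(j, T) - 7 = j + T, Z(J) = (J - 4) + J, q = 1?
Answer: -54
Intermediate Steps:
Z(J) = -4 + 2*J (Z(J) = (-4 + J) + J = -4 + 2*J)
n(c) = -18 (n(c) = 1*(-4) + (-4 + 2*(-5)) = -4 + (-4 - 10) = -4 - 14 = -18)
N(j, T) = 7/5 + T/5 + j/5 (N(j, T) = 7/5 + (j + T)/5 = 7/5 + (T + j)/5 = 7/5 + (T/5 + j/5) = 7/5 + T/5 + j/5)
(N(-3, 1)*3)*n(2) = ((7/5 + (⅕)*1 + (⅕)*(-3))*3)*(-18) = ((7/5 + ⅕ - ⅗)*3)*(-18) = (1*3)*(-18) = 3*(-18) = -54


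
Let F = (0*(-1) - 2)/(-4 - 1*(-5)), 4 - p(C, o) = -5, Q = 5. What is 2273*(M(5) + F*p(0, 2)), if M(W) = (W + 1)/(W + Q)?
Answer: -197751/5 ≈ -39550.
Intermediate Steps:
p(C, o) = 9 (p(C, o) = 4 - 1*(-5) = 4 + 5 = 9)
M(W) = (1 + W)/(5 + W) (M(W) = (W + 1)/(W + 5) = (1 + W)/(5 + W))
F = -2 (F = (0 - 2)/(-4 + 5) = -2/1 = -2*1 = -2)
2273*(M(5) + F*p(0, 2)) = 2273*((1 + 5)/(5 + 5) - 2*9) = 2273*(6/10 - 18) = 2273*((⅒)*6 - 18) = 2273*(⅗ - 18) = 2273*(-87/5) = -197751/5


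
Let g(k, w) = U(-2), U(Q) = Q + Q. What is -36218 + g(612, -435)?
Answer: -36222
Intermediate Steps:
U(Q) = 2*Q
g(k, w) = -4 (g(k, w) = 2*(-2) = -4)
-36218 + g(612, -435) = -36218 - 4 = -36222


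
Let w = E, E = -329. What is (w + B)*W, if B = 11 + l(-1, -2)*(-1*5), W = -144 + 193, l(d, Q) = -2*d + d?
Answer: -15827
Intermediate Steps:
l(d, Q) = -d
W = 49
w = -329
B = 6 (B = 11 + (-1*(-1))*(-1*5) = 11 + 1*(-5) = 11 - 5 = 6)
(w + B)*W = (-329 + 6)*49 = -323*49 = -15827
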